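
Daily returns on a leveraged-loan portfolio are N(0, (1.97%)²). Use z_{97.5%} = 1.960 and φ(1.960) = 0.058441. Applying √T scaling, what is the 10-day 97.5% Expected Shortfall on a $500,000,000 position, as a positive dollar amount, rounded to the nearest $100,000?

σ_{10d} = 1.97% × √10 = 6.230%.
ES multiplier = φ(z)/(1−α) = 0.058441/0.025 = 2.338.
ES = 6.230% × 2.338 = 14.566%; on $500,000,000: $72,830,000.

$72,800,000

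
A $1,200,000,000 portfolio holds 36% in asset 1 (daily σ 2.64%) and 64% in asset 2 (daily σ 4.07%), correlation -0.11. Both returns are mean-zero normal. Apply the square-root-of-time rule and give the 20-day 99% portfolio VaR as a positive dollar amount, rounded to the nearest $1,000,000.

σ_p = √(0.36²·2.64² + 0.64²·4.07² + 2·-0.11·0.36·0.64·2.64·4.07) = 2.673%.
σ_{20d} = 2.673% × √20 = 11.954%.
z(99%) = 2.326.
VaR = 2.326 × 11.954% = 27.805%; on $1,200,000,000 that is $333,660,000.

$334,000,000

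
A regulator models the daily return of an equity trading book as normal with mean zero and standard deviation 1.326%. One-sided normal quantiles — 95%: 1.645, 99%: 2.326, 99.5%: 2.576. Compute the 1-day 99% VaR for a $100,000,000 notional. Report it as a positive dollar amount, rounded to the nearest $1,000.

VaR = z·σ = 2.326 × 1.326% = 3.084%.
On $100,000,000: 0.03084 × $100,000,000 = $3,084,000.

$3,084,000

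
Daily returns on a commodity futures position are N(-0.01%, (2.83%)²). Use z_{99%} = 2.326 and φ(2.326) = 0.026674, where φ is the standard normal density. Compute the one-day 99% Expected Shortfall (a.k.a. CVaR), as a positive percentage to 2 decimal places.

Tail multiplier: φ(z)/(1−α) = 0.026674 / 0.01 = 2.667.
ES = −(-0.01%) + 2.83% × 2.667 = 7.558%.

7.56%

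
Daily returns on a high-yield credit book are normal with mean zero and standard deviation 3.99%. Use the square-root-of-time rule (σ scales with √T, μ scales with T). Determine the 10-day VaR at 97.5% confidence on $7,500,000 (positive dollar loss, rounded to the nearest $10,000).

At 97.5%, z = 1.960.
σ_{10d} = 3.99% × √10 = 12.617%.
VaR = 1.960 × 12.617% = 24.729%.
On $7,500,000: 0.24729 × $7,500,000 = $1,854,675.

$1,850,000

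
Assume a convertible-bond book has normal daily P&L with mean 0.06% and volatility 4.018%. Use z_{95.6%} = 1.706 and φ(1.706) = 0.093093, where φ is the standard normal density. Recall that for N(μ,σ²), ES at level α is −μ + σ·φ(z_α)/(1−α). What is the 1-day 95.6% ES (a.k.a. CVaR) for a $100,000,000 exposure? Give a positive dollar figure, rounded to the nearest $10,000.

Tail multiplier: φ(z)/(1−α) = 0.093093 / 0.044 = 2.116.
ES = −(0.06%) + 4.018% × 2.116 = 8.442%.
On $100,000,000: 0.08442 × $100,000,000 = $8,442,000.

$8,440,000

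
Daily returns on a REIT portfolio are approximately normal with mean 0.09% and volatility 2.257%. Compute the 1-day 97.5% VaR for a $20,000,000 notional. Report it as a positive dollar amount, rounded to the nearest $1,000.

At 97.5% one-sided, z = 1.960.
VaR = −μ + z·σ = −(0.09%) + 1.960 × 2.257% = 4.334%.
On $20,000,000: 0.04334 × $20,000,000 = $866,800.

$867,000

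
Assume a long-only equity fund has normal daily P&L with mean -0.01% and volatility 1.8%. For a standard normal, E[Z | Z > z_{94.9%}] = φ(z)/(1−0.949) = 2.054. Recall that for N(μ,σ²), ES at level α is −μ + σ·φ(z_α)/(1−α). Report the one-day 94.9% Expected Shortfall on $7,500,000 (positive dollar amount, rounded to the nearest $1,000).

$278,000

ES = −(-0.01%) + 1.8% × 2.054 = 3.707%.
On $7,500,000: 0.03707 × $7,500,000 = $278,025.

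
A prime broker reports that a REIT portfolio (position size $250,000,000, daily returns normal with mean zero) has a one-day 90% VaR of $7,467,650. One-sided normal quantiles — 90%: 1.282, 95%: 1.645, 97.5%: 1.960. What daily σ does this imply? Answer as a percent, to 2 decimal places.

VaR as a fraction: $7,467,650 / $250,000,000 = 2.987%.
σ = VaR / z = 2.987% / 1.282 = 2.330%.

2.33%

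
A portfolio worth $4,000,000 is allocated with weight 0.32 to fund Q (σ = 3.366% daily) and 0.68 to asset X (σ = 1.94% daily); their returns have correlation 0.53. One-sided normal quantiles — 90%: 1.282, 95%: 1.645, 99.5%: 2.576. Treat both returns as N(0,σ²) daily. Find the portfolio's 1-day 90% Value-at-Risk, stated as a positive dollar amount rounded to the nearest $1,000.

$108,000

σ_p² = 0.32²·3.366² + 0.68²·1.94² + 2·0.53·0.32·0.68·3.366·1.94 = 4.4067 (%²).
σ_p = √4.4067 = 2.099%.
VaR = 1.282 × 2.099% = 2.691%; on $4,000,000 that is $107,640.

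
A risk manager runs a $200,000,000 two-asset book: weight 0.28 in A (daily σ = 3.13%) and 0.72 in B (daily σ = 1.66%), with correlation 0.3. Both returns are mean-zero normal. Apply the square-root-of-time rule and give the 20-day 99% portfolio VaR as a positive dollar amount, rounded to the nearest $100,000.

σ_p = √(0.28²·3.13² + 0.72²·1.66² + 2·0.3·0.28·0.72·3.13·1.66) = 1.681%.
σ_{20d} = 1.681% × √20 = 7.518%.
z(99%) = 2.326.
VaR = 2.326 × 7.518% = 17.487%; on $200,000,000 that is $34,974,000.

$35,000,000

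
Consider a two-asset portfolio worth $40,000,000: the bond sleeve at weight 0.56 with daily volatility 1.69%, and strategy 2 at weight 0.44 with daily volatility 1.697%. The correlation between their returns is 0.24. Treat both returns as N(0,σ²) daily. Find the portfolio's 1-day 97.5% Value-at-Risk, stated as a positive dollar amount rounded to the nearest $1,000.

σ_p² = 0.56²·1.69² + 0.44²·1.697² + 2·0.24·0.56·0.44·1.69·1.697 = 1.7924 (%²).
σ_p = √1.7924 = 1.339%.
At 97.5%, z = 1.960.
VaR = 1.960 × 1.339% = 2.624%; on $40,000,000 that is $1,049,600.

$1,050,000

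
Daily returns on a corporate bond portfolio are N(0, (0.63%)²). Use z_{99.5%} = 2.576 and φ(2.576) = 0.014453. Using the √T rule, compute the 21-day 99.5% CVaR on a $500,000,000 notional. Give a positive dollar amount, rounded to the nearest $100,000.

$41,700,000

σ_{21d} = 0.63% × √21 = 2.887%.
ES multiplier = φ(z)/(1−α) = 0.014453/0.005 = 2.891.
ES = 2.887% × 2.891 = 8.346%; on $500,000,000: $41,730,000.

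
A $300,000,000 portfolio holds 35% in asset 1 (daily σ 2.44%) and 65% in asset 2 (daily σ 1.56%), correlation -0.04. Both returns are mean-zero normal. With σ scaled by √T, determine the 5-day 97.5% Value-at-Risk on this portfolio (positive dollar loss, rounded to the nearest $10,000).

σ_p = √(0.35²·2.44² + 0.65²·1.56² + 2·-0.04·0.35·0.65·2.44·1.56) = 1.299%.
σ_{5d} = 1.299% × √5 = 2.905%.
z(97.5%) = 1.960.
VaR = 1.960 × 2.905% = 5.694%; on $300,000,000 that is $17,082,000.

$17,080,000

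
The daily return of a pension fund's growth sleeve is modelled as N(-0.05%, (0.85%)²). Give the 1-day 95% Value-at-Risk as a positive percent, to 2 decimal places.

At 95% one-sided, z = 1.645.
VaR = −μ + z·σ = −(-0.05%) + 1.645 × 0.85% = 1.448%.

1.45%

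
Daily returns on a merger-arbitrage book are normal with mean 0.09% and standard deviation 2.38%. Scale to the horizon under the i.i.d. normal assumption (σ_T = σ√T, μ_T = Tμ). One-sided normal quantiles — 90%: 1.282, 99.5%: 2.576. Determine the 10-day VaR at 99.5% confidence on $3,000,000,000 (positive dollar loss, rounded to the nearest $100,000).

σ_{10d} = 2.38% × √10 = 7.526%; μ_{10d} = 10 × 0.09% = 0.900%.
VaR = −(0.900%) + 2.576 × 7.526% = 18.487%.
On $3,000,000,000: 0.18487 × $3,000,000,000 = $554,610,000.

$554,600,000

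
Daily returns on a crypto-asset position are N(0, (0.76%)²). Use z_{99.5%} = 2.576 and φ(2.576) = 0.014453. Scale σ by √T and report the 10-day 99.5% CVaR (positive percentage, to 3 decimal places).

6.947%

σ_{10d} = 0.76% × √10 = 2.403%.
ES multiplier = φ(z)/(1−α) = 0.014453/0.005 = 2.891.
ES = 2.403% × 2.891 = 6.947%.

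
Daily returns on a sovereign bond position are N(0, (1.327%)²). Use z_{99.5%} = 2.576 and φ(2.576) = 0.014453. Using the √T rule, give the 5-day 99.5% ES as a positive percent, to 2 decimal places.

σ_{5d} = 1.327% × √5 = 2.967%.
ES multiplier = φ(z)/(1−α) = 0.014453/0.005 = 2.891.
ES = 2.967% × 2.891 = 8.578%.

8.58%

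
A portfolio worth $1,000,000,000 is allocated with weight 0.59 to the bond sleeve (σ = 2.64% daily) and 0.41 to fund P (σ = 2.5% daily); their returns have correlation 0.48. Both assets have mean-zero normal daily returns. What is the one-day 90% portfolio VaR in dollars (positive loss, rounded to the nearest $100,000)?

σ_p² = 0.59²·2.64² + 0.41²·2.5² + 2·0.48·0.59·0.41·2.64·2.5 = 5.0094 (%²).
σ_p = √5.0094 = 2.238%.
At 90%, z = 1.282.
VaR = 1.282 × 2.238% = 2.869%; on $1,000,000,000 that is $28,690,000.

$28,700,000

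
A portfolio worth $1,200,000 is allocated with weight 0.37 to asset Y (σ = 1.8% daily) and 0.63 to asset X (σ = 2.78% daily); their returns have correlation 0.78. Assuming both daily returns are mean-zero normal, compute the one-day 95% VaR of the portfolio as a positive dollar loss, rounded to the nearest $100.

σ_p² = 0.37²·1.8² + 0.63²·2.78² + 2·0.78·0.37·0.63·1.8·2.78 = 5.3306 (%²).
σ_p = √5.3306 = 2.309%.
At 95%, z = 1.645.
VaR = 1.645 × 2.309% = 3.798%; on $1,200,000 that is $45,576.

$45,600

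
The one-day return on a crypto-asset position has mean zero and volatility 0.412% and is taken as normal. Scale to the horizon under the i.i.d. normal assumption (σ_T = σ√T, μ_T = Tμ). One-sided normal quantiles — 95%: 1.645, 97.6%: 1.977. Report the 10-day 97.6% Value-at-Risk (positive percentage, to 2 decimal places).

2.58%

σ_{10d} = 0.412% × √10 = 1.303%.
VaR = 1.977 × 1.303% = 2.576%.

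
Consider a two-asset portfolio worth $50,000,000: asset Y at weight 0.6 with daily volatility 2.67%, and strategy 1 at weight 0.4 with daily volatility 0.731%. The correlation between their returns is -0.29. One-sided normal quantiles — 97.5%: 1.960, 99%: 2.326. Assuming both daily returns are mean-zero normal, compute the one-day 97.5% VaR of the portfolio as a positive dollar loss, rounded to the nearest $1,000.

$1,512,000

σ_p² = 0.6²·2.67² + 0.4²·0.731² + 2·-0.29·0.6·0.4·2.67·0.731 = 2.3802 (%²).
σ_p = √2.3802 = 1.543%.
VaR = 1.960 × 1.543% = 3.024%; on $50,000,000 that is $1,512,000.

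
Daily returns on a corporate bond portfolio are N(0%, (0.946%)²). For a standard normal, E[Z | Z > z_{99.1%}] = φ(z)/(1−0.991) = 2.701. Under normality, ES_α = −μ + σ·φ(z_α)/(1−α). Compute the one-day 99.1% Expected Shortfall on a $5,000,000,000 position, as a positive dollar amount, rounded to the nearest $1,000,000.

$128,000,000

ES = 0.946% × 2.701 = 2.555%.
On $5,000,000,000: 0.02555 × $5,000,000,000 = $127,750,000.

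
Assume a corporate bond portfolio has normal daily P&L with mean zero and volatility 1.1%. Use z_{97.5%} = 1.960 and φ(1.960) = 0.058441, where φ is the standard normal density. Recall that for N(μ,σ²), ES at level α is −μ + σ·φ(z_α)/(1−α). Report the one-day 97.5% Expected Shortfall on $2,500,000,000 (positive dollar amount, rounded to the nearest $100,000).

$64,300,000

Tail multiplier: φ(z)/(1−α) = 0.058441 / 0.025 = 2.338.
ES = 1.1% × 2.338 = 2.572%.
On $2,500,000,000: 0.02572 × $2,500,000,000 = $64,300,000.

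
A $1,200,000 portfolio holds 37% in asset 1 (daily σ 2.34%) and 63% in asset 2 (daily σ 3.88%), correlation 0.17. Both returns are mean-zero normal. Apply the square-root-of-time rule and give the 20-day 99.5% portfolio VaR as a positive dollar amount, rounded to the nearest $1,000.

$377,000

σ_p = √(0.37²·2.34² + 0.63²·3.88² + 2·0.17·0.37·0.63·2.34·3.88) = 2.728%.
σ_{20d} = 2.728% × √20 = 12.200%.
z(99.5%) = 2.576.
VaR = 2.576 × 12.200% = 31.427%; on $1,200,000 that is $377,124.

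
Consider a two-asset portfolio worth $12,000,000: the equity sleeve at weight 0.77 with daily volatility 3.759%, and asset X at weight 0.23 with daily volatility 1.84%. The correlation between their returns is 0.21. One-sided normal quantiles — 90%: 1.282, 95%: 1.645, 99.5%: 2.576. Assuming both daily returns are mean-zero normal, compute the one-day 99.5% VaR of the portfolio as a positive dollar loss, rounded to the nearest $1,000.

σ_p² = 0.77²·3.759² + 0.23²·1.84² + 2·0.21·0.77·0.23·3.759·1.84 = 9.0713 (%²).
σ_p = √9.0713 = 3.012%.
VaR = 2.576 × 3.012% = 7.759%; on $12,000,000 that is $931,080.

$931,000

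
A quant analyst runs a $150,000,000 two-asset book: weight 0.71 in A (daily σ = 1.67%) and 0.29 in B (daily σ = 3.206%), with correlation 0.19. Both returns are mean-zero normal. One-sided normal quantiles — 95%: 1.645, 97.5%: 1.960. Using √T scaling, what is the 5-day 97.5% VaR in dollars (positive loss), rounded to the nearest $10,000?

σ_p = √(0.71²·1.67² + 0.29²·3.206² + 2·0.19·0.71·0.29·1.67·3.206) = 1.640%.
σ_{5d} = 1.640% × √5 = 3.667%.
VaR = 1.960 × 3.667% = 7.187%; on $150,000,000 that is $10,780,500.

$10,780,000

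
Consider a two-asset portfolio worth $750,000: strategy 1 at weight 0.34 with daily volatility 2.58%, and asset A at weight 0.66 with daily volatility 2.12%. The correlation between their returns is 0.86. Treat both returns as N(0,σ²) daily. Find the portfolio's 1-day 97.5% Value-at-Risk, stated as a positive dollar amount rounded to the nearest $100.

$32,300

σ_p² = 0.34²·2.58² + 0.66²·2.12² + 2·0.86·0.34·0.66·2.58·2.12 = 4.8383 (%²).
σ_p = √4.8383 = 2.200%.
At 97.5%, z = 1.960.
VaR = 1.960 × 2.200% = 4.312%; on $750,000 that is $32,340.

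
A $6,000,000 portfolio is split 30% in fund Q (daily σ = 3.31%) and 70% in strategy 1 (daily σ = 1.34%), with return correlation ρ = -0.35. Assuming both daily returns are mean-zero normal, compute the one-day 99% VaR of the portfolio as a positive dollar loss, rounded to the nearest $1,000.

$154,000

σ_p² = 0.3²·3.31² + 0.7²·1.34² + 2·-0.35·0.3·0.7·3.31·1.34 = 1.2139 (%²).
σ_p = √1.2139 = 1.102%.
At 99%, z = 2.326.
VaR = 2.326 × 1.102% = 2.563%; on $6,000,000 that is $153,780.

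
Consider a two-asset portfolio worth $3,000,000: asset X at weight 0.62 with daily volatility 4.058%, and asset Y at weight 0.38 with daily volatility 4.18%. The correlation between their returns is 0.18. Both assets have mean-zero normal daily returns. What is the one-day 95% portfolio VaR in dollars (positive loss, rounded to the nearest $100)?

$158,300

σ_p² = 0.62²·4.058² + 0.38²·4.18² + 2·0.18·0.62·0.38·4.058·4.18 = 10.2918 (%²).
σ_p = √10.2918 = 3.208%.
At 95%, z = 1.645.
VaR = 1.645 × 3.208% = 5.277%; on $3,000,000 that is $158,310.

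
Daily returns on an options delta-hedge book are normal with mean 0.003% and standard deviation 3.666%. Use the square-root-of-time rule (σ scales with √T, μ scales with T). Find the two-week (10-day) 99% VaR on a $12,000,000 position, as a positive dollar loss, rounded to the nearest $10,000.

At 99%, z = 2.326.
σ_{10d} = 3.666% × √10 = 11.593%; μ_{10d} = 10 × 0.003% = 0.030%.
VaR = −(0.030%) + 2.326 × 11.593% = 26.935%.
On $12,000,000: 0.26935 × $12,000,000 = $3,232,200.

$3,230,000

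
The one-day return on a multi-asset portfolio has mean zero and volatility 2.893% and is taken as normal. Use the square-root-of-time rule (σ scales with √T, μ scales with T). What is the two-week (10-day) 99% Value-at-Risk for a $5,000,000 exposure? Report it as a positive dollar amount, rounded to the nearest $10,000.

$1,060,000

At 99%, z = 2.326.
σ_{10d} = 2.893% × √10 = 9.148%.
VaR = 2.326 × 9.148% = 21.278%.
On $5,000,000: 0.21278 × $5,000,000 = $1,063,900.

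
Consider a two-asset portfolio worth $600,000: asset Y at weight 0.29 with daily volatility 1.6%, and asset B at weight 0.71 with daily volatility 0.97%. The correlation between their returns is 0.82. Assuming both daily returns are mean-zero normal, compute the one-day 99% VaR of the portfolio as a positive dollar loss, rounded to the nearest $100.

$15,400

σ_p² = 0.29²·1.6² + 0.71²·0.97² + 2·0.82·0.29·0.71·1.6·0.97 = 1.2137 (%²).
σ_p = √1.2137 = 1.102%.
At 99%, z = 2.326.
VaR = 2.326 × 1.102% = 2.563%; on $600,000 that is $15,378.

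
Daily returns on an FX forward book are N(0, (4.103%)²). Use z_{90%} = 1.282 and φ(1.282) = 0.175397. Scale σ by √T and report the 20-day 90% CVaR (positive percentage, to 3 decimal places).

32.184%

σ_{20d} = 4.103% × √20 = 18.349%.
ES multiplier = φ(z)/(1−α) = 0.175397/0.1 = 1.754.
ES = 18.349% × 1.754 = 32.184%.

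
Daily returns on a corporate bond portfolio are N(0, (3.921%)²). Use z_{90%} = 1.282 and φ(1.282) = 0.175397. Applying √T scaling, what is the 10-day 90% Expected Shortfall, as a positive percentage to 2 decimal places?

σ_{10d} = 3.921% × √10 = 12.399%.
ES multiplier = φ(z)/(1−α) = 0.175397/0.1 = 1.754.
ES = 12.399% × 1.754 = 21.748%.

21.75%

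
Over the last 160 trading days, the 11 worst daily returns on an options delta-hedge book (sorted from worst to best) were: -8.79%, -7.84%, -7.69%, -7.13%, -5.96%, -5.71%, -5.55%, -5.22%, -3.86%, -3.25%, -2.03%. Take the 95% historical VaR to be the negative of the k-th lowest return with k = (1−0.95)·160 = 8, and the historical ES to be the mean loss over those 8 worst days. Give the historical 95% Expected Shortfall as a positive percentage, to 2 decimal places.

The 8 worst returns sum to -53.89%.
ES = −(-53.89%) / 8 = 6.73625% ≈ 6.74%.

6.74%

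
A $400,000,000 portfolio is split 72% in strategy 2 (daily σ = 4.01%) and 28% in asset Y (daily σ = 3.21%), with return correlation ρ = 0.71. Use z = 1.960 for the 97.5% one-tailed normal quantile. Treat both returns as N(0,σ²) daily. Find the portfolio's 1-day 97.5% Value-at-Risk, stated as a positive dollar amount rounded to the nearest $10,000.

σ_p² = 0.72²·4.01² + 0.28²·3.21² + 2·0.71·0.72·0.28·4.01·3.21 = 12.8287 (%²).
σ_p = √12.8287 = 3.582%.
VaR = 1.960 × 3.582% = 7.021%; on $400,000,000 that is $28,084,000.

$28,080,000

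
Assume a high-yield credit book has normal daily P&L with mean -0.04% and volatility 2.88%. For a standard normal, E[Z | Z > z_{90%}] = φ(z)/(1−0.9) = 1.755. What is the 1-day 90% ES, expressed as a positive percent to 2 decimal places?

5.09%

ES = −(-0.04%) + 2.88% × 1.755 = 5.094%.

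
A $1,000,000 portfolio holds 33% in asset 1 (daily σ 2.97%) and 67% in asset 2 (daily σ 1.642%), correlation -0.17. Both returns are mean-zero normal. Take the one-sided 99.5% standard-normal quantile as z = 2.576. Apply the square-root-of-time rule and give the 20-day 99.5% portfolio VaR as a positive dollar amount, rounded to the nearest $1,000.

$155,000

σ_p = √(0.33²·2.97² + 0.67²·1.642² + 2·-0.17·0.33·0.67·2.97·1.642) = 1.343%.
σ_{20d} = 1.343% × √20 = 6.006%.
VaR = 2.576 × 6.006% = 15.471%; on $1,000,000 that is $154,710.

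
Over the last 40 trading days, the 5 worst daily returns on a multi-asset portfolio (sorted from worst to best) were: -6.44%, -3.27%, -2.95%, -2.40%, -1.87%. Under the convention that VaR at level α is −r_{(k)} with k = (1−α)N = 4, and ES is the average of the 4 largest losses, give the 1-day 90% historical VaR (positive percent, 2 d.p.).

k = 4; the 4th lowest return is -2.40%, so VaR = 2.40%.

2.40%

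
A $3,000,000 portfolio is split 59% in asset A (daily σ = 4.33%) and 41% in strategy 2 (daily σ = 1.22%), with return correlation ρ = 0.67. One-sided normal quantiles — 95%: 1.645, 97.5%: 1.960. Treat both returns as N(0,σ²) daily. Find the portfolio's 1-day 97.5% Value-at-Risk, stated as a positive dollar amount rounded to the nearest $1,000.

$171,000

σ_p² = 0.59²·4.33² + 0.41²·1.22² + 2·0.67·0.59·0.41·4.33·1.22 = 8.4890 (%²).
σ_p = √8.4890 = 2.914%.
VaR = 1.960 × 2.914% = 5.711%; on $3,000,000 that is $171,330.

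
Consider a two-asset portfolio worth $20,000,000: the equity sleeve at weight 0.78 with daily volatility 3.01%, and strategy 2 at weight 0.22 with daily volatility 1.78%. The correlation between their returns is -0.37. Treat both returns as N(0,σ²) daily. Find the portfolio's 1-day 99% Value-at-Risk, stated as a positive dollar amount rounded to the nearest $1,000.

$1,039,000

σ_p² = 0.78²·3.01² + 0.22²·1.78² + 2·-0.37·0.78·0.22·3.01·1.78 = 4.9852 (%²).
σ_p = √4.9852 = 2.233%.
At 99%, z = 2.326.
VaR = 2.326 × 2.233% = 5.194%; on $20,000,000 that is $1,038,800.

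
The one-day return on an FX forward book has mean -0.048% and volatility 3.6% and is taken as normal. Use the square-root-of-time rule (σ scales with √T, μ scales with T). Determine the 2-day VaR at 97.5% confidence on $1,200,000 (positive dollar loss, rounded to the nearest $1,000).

$121,000

At 97.5%, z = 1.960.
σ_{2d} = 3.6% × √2 = 5.091%; μ_{2d} = 2 × -0.048% = -0.096%.
VaR = −(-0.096%) + 1.960 × 5.091% = 10.074%.
On $1,200,000: 0.10074 × $1,200,000 = $120,888.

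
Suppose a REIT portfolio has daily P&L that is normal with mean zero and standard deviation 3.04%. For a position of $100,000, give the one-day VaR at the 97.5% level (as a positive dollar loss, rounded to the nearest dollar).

At 97.5% one-sided, z = 1.960.
VaR = z·σ = 1.960 × 3.04% = 5.958%.
On $100,000: 0.05958 × $100,000 = $5,958.

$5,958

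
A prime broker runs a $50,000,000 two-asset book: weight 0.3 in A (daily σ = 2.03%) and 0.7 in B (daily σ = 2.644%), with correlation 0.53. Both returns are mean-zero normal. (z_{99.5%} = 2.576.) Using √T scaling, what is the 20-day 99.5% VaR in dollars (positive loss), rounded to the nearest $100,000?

$12,900,000

σ_p = √(0.3²·2.03² + 0.7²·2.644² + 2·0.53·0.3·0.7·2.03·2.644) = 2.234%.
σ_{20d} = 2.234% × √20 = 9.991%.
VaR = 2.576 × 9.991% = 25.737%; on $50,000,000 that is $12,868,500.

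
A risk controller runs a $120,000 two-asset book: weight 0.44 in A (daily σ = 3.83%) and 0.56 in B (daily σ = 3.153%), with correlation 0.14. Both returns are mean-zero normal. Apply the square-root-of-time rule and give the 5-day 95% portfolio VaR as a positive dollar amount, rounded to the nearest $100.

$11,500

σ_p = √(0.44²·3.83² + 0.56²·3.153² + 2·0.14·0.44·0.56·3.83·3.153) = 2.606%.
σ_{5d} = 2.606% × √5 = 5.827%.
z(95%) = 1.645.
VaR = 1.645 × 5.827% = 9.585%; on $120,000 that is $11,502.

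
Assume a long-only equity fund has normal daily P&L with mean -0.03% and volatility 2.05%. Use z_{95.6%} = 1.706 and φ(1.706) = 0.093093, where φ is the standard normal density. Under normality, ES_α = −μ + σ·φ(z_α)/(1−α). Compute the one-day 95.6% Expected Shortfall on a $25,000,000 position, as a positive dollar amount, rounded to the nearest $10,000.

Tail multiplier: φ(z)/(1−α) = 0.093093 / 0.044 = 2.116.
ES = −(-0.03%) + 2.05% × 2.116 = 4.368%.
On $25,000,000: 0.04368 × $25,000,000 = $1,092,000.

$1,090,000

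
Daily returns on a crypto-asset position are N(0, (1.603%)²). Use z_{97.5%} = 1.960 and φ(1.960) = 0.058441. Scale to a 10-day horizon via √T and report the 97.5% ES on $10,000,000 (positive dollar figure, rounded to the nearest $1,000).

$1,185,000

σ_{10d} = 1.603% × √10 = 5.069%.
ES multiplier = φ(z)/(1−α) = 0.058441/0.025 = 2.338.
ES = 5.069% × 2.338 = 11.851%; on $10,000,000: $1,185,100.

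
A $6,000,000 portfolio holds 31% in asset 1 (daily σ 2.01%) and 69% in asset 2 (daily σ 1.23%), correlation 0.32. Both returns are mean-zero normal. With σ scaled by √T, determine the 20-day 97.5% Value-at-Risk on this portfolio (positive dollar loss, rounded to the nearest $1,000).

$633,000

σ_p = √(0.31²·2.01² + 0.69²·1.23² + 2·0.32·0.31·0.69·2.01·1.23) = 1.203%.
σ_{20d} = 1.203% × √20 = 5.380%.
z(97.5%) = 1.960.
VaR = 1.960 × 5.380% = 10.545%; on $6,000,000 that is $632,700.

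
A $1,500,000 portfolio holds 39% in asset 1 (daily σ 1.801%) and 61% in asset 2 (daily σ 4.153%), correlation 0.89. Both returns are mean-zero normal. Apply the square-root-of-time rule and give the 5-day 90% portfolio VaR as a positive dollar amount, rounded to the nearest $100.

σ_p = √(0.39²·1.801² + 0.61²·4.153² + 2·0.89·0.39·0.61·1.801·4.153) = 3.175%.
σ_{5d} = 3.175% × √5 = 7.100%.
z(90%) = 1.282.
VaR = 1.282 × 7.100% = 9.102%; on $1,500,000 that is $136,530.

$136,500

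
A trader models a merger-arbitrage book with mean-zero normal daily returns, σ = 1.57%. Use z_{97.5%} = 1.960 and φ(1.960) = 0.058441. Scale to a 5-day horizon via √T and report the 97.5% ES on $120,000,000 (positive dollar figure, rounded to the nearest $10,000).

σ_{5d} = 1.57% × √5 = 3.511%.
ES multiplier = φ(z)/(1−α) = 0.058441/0.025 = 2.338.
ES = 3.511% × 2.338 = 8.209%; on $120,000,000: $9,850,800.

$9,850,000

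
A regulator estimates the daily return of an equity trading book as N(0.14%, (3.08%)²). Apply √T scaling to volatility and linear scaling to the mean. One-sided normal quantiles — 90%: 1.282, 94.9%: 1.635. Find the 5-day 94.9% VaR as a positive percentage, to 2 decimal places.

σ_{5d} = 3.08% × √5 = 6.887%; μ_{5d} = 5 × 0.14% = 0.700%.
VaR = −(0.700%) + 1.635 × 6.887% = 10.560%.

10.56%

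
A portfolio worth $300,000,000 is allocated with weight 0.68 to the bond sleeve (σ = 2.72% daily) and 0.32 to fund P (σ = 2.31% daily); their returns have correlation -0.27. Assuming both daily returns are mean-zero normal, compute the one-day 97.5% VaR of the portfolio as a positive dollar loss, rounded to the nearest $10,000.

σ_p² = 0.68²·2.72² + 0.32²·2.31² + 2·-0.27·0.68·0.32·2.72·2.31 = 3.2291 (%²).
σ_p = √3.2291 = 1.797%.
At 97.5%, z = 1.960.
VaR = 1.960 × 1.797% = 3.522%; on $300,000,000 that is $10,566,000.

$10,570,000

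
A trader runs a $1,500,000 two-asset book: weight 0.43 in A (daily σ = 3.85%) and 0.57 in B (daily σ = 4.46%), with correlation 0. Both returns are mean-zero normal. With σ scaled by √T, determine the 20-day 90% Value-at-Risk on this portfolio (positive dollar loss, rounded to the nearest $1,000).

$261,000

σ_p = √(0.43²·3.85² + 0.57²·4.46² + 2·0·0.43·0.57·3.85·4.46) = 3.034%.
σ_{20d} = 3.034% × √20 = 13.568%.
z(90%) = 1.282.
VaR = 1.282 × 13.568% = 17.394%; on $1,500,000 that is $260,910.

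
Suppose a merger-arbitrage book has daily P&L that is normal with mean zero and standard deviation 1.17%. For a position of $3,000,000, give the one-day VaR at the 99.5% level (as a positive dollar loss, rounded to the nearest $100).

At 99.5% one-sided, z = 2.576.
VaR = z·σ = 2.576 × 1.17% = 3.014%.
On $3,000,000: 0.03014 × $3,000,000 = $90,420.

$90,400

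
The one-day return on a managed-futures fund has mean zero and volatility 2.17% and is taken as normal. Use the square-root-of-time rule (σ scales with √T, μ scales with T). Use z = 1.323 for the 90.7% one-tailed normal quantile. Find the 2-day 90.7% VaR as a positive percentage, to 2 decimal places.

4.06%

σ_{2d} = 2.17% × √2 = 3.069%.
VaR = 1.323 × 3.069% = 4.060%.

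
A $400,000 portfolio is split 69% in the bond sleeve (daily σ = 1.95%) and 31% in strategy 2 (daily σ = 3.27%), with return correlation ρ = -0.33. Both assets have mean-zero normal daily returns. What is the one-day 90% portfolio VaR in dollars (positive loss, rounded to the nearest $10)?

σ_p² = 0.69²·1.95² + 0.31²·3.27² + 2·-0.33·0.69·0.31·1.95·3.27 = 1.9378 (%²).
σ_p = √1.9378 = 1.392%.
At 90%, z = 1.282.
VaR = 1.282 × 1.392% = 1.785%; on $400,000 that is $7,140.

$7,140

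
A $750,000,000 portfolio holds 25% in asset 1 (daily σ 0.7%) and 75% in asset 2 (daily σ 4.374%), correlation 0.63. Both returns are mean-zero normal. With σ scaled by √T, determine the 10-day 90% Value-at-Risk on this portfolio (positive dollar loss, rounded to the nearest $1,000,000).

σ_p = √(0.25²·0.7² + 0.75²·4.374² + 2·0.63·0.25·0.75·0.7·4.374) = 3.393%.
σ_{10d} = 3.393% × √10 = 10.730%.
z(90%) = 1.282.
VaR = 1.282 × 10.730% = 13.756%; on $750,000,000 that is $103,170,000.

$103,000,000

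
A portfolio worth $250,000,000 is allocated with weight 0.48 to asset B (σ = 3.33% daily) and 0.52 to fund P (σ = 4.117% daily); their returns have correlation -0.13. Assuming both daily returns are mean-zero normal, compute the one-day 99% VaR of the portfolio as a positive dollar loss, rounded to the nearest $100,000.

σ_p² = 0.48²·3.33² + 0.52²·4.117² + 2·-0.13·0.48·0.52·3.33·4.117 = 6.2484 (%²).
σ_p = √6.2484 = 2.500%.
At 99%, z = 2.326.
VaR = 2.326 × 2.500% = 5.815%; on $250,000,000 that is $14,537,500.

$14,500,000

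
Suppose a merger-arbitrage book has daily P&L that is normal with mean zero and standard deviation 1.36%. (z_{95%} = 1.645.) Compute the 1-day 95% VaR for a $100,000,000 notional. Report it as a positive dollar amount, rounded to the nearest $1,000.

VaR = z·σ = 1.645 × 1.36% = 2.237%.
On $100,000,000: 0.02237 × $100,000,000 = $2,237,000.

$2,237,000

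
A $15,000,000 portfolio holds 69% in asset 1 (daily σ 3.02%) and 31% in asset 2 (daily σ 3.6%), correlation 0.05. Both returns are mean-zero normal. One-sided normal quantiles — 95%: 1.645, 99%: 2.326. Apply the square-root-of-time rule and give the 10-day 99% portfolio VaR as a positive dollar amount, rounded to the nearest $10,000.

$2,660,000

σ_p = √(0.69²·3.02² + 0.31²·3.6² + 2·0.05·0.69·0.31·3.02·3.6) = 2.413%.
σ_{10d} = 2.413% × √10 = 7.631%.
VaR = 2.326 × 7.631% = 17.750%; on $15,000,000 that is $2,662,500.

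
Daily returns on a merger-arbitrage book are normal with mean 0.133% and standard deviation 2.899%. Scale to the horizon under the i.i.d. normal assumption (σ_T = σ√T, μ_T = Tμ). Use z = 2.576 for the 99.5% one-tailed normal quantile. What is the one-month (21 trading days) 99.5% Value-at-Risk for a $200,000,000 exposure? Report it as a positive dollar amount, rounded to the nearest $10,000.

σ_{21d} = 2.899% × √21 = 13.285%; μ_{21d} = 21 × 0.133% = 2.793%.
VaR = −(2.793%) + 2.576 × 13.285% = 31.429%.
On $200,000,000: 0.31429 × $200,000,000 = $62,858,000.

$62,860,000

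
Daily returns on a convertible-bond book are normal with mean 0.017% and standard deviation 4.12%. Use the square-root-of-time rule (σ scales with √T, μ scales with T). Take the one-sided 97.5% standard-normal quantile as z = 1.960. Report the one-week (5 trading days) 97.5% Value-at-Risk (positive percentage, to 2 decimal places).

σ_{5d} = 4.12% × √5 = 9.213%; μ_{5d} = 5 × 0.017% = 0.085%.
VaR = −(0.085%) + 1.960 × 9.213% = 17.972%.

17.97%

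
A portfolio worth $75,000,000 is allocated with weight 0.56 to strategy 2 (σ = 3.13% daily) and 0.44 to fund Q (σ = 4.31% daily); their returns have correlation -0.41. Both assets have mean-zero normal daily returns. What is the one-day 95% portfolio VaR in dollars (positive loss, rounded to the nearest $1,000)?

σ_p² = 0.56²·3.13² + 0.44²·4.31² + 2·-0.41·0.56·0.44·3.13·4.31 = 3.9430 (%²).
σ_p = √3.9430 = 1.986%.
At 95%, z = 1.645.
VaR = 1.645 × 1.986% = 3.267%; on $75,000,000 that is $2,450,250.

$2,450,000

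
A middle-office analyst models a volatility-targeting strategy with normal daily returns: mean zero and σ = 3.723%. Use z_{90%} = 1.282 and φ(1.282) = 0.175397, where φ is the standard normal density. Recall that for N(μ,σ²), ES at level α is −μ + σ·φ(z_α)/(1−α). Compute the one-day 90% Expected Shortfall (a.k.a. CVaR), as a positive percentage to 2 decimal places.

6.53%

Tail multiplier: φ(z)/(1−α) = 0.175397 / 0.1 = 1.754.
ES = 3.723% × 1.754 = 6.530%.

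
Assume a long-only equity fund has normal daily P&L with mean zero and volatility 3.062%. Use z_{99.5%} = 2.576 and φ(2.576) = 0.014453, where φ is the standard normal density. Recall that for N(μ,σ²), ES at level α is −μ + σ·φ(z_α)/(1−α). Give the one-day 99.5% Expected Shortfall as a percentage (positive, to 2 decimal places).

Tail multiplier: φ(z)/(1−α) = 0.014453 / 0.005 = 2.891.
ES = 3.062% × 2.891 = 8.852%.

8.85%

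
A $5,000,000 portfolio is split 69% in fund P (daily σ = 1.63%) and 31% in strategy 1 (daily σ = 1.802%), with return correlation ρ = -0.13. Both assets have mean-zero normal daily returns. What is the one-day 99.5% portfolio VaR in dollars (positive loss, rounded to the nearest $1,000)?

$153,000

σ_p² = 0.69²·1.63² + 0.31²·1.802² + 2·-0.13·0.69·0.31·1.63·1.802 = 1.4137 (%²).
σ_p = √1.4137 = 1.189%.
At 99.5%, z = 2.576.
VaR = 2.576 × 1.189% = 3.063%; on $5,000,000 that is $153,150.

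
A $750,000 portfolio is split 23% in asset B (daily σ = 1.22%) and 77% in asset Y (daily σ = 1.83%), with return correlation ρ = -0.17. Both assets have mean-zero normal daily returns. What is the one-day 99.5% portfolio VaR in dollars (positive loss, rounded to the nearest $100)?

$26,800

σ_p² = 0.23²·1.22² + 0.77²·1.83² + 2·-0.17·0.23·0.77·1.22·1.83 = 1.9299 (%²).
σ_p = √1.9299 = 1.389%.
At 99.5%, z = 2.576.
VaR = 2.576 × 1.389% = 3.578%; on $750,000 that is $26,835.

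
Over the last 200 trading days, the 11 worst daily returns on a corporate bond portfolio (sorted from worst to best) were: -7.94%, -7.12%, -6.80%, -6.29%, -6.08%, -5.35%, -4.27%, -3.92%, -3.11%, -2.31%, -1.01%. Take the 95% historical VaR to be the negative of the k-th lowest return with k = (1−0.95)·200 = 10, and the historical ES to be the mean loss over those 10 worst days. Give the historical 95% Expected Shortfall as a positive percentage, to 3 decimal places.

5.319%

The 10 worst returns sum to -53.19%.
ES = −(-53.19%) / 10 = 5.319%.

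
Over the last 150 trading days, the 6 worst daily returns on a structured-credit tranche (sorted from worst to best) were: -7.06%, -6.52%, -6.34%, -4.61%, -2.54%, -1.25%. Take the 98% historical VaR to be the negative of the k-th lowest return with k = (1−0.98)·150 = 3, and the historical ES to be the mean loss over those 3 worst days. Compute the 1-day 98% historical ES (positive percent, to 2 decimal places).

The 3 worst returns sum to -19.92%.
ES = −(-19.92%) / 3 = 6.64%.

6.64%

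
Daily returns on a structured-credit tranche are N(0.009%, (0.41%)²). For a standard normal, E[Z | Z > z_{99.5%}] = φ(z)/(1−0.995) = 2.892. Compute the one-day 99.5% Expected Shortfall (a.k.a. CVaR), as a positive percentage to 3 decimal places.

1.177%

ES = −(0.009%) + 0.41% × 2.892 = 1.177%.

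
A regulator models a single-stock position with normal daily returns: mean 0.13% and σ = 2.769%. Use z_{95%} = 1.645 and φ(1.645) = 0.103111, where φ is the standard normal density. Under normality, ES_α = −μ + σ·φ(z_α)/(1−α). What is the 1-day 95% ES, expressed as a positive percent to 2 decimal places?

Tail multiplier: φ(z)/(1−α) = 0.103111 / 0.05 = 2.062.
ES = −(0.13%) + 2.769% × 2.062 = 5.580%.

5.58%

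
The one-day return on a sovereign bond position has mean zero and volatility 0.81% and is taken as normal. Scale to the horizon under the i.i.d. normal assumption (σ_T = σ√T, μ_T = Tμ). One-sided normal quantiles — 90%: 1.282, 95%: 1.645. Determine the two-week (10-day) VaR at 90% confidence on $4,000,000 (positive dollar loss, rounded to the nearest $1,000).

σ_{10d} = 0.81% × √10 = 2.561%.
VaR = 1.282 × 2.561% = 3.283%.
On $4,000,000: 0.03283 × $4,000,000 = $131,320.

$131,000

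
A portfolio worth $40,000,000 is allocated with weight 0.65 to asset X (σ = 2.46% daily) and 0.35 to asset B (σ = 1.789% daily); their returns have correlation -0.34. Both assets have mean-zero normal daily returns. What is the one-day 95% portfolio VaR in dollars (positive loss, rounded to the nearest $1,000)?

σ_p² = 0.65²·2.46² + 0.35²·1.789² + 2·-0.34·0.65·0.35·2.46·1.789 = 2.2680 (%²).
σ_p = √2.2680 = 1.506%.
At 95%, z = 1.645.
VaR = 1.645 × 1.506% = 2.477%; on $40,000,000 that is $990,800.

$991,000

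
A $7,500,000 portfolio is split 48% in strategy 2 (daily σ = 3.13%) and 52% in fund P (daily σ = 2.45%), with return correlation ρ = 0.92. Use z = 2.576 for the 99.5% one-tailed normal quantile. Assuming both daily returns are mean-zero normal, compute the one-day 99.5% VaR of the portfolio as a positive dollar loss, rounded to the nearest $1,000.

σ_p² = 0.48²·3.13² + 0.52²·2.45² + 2·0.92·0.48·0.52·3.13·2.45 = 7.4021 (%²).
σ_p = √7.4021 = 2.721%.
VaR = 2.576 × 2.721% = 7.009%; on $7,500,000 that is $525,675.

$526,000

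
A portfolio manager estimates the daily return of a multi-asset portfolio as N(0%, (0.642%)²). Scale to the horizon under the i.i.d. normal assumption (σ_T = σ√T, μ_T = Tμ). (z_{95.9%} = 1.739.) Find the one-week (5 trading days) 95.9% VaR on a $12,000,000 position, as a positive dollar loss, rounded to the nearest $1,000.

σ_{5d} = 0.642% × √5 = 1.436%.
VaR = 1.739 × 1.436% = 2.497%.
On $12,000,000: 0.02497 × $12,000,000 = $299,640.

$300,000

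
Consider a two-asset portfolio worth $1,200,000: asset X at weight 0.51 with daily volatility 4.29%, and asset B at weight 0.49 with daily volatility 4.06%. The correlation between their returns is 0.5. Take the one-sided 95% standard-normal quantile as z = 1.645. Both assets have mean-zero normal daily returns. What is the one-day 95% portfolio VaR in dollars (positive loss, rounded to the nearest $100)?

σ_p² = 0.51²·4.29² + 0.49²·4.06² + 2·0.5·0.51·0.49·4.29·4.06 = 13.0972 (%²).
σ_p = √13.0972 = 3.619%.
VaR = 1.645 × 3.619% = 5.953%; on $1,200,000 that is $71,436.

$71,400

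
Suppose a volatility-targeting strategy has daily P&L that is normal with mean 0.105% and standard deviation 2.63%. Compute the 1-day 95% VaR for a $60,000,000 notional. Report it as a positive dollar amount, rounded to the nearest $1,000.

$2,533,000

At 95% one-sided, z = 1.645.
VaR = −μ + z·σ = −(0.105%) + 1.645 × 2.63% = 4.221%.
On $60,000,000: 0.04221 × $60,000,000 = $2,532,600.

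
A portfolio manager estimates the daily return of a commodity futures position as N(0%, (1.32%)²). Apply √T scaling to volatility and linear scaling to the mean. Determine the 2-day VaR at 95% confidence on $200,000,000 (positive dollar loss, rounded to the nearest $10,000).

At 95%, z = 1.645.
σ_{2d} = 1.32% × √2 = 1.867%.
VaR = 1.645 × 1.867% = 3.071%.
On $200,000,000: 0.03071 × $200,000,000 = $6,142,000.

$6,140,000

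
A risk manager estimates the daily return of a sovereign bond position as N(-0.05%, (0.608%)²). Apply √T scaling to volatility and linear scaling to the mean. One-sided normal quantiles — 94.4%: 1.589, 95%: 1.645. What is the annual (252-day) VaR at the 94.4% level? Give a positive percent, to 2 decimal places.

σ_{252d} = 0.608% × √252 = 9.652%; μ_{252d} = 252 × -0.05% = -12.600%.
VaR = −(-12.600%) + 1.589 × 9.652% = 27.937%.

27.94%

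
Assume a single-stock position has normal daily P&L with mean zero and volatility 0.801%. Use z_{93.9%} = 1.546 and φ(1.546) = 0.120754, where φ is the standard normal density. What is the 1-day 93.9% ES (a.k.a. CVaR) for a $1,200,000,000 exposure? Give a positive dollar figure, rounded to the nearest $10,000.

Tail multiplier: φ(z)/(1−α) = 0.120754 / 0.061 = 1.980.
ES = 0.801% × 1.980 = 1.586%.
On $1,200,000,000: 0.01586 × $1,200,000,000 = $19,032,000.

$19,030,000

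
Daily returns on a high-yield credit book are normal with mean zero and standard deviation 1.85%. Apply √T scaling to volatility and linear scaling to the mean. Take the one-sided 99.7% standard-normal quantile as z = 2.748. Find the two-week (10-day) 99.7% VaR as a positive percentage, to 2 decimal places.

16.08%

σ_{10d} = 1.85% × √10 = 5.850%.
VaR = 2.748 × 5.850% = 16.076%.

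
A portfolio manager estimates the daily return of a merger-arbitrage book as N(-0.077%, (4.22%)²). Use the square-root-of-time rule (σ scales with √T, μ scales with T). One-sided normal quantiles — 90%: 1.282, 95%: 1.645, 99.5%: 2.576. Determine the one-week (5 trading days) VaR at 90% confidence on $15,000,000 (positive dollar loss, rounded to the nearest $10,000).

σ_{5d} = 4.22% × √5 = 9.436%; μ_{5d} = 5 × -0.077% = -0.385%.
VaR = −(-0.385%) + 1.282 × 9.436% = 12.482%.
On $15,000,000: 0.12482 × $15,000,000 = $1,872,300.

$1,870,000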